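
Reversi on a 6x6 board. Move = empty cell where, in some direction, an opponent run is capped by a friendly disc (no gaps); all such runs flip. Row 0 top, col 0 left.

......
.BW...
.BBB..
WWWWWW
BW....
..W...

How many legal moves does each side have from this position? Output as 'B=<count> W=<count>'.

-- B to move --
(0,1): flips 1 -> legal
(0,2): flips 1 -> legal
(0,3): flips 1 -> legal
(1,3): flips 1 -> legal
(2,0): flips 1 -> legal
(2,4): no bracket -> illegal
(2,5): no bracket -> illegal
(4,2): flips 2 -> legal
(4,3): flips 2 -> legal
(4,4): flips 1 -> legal
(4,5): flips 1 -> legal
(5,0): flips 2 -> legal
(5,1): flips 2 -> legal
(5,3): no bracket -> illegal
B mobility = 11
-- W to move --
(0,0): flips 2 -> legal
(0,1): flips 2 -> legal
(0,2): no bracket -> illegal
(1,0): flips 2 -> legal
(1,3): flips 2 -> legal
(1,4): flips 1 -> legal
(2,0): no bracket -> illegal
(2,4): no bracket -> illegal
(5,0): flips 1 -> legal
(5,1): no bracket -> illegal
W mobility = 6

Answer: B=11 W=6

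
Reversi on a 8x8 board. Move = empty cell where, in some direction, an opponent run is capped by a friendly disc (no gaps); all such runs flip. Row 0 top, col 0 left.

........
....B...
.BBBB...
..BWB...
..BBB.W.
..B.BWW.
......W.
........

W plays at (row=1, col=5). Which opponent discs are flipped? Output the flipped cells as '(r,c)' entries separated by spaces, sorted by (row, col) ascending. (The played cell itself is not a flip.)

Answer: (2,4)

Derivation:
Dir NW: first cell '.' (not opp) -> no flip
Dir N: first cell '.' (not opp) -> no flip
Dir NE: first cell '.' (not opp) -> no flip
Dir W: opp run (1,4), next='.' -> no flip
Dir E: first cell '.' (not opp) -> no flip
Dir SW: opp run (2,4) capped by W -> flip
Dir S: first cell '.' (not opp) -> no flip
Dir SE: first cell '.' (not opp) -> no flip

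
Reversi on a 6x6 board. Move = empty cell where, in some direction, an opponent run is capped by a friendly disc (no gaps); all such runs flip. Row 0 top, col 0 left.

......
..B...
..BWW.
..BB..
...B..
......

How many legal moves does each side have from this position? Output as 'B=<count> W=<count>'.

Answer: B=5 W=5

Derivation:
-- B to move --
(1,3): flips 1 -> legal
(1,4): flips 1 -> legal
(1,5): flips 1 -> legal
(2,5): flips 2 -> legal
(3,4): flips 1 -> legal
(3,5): no bracket -> illegal
B mobility = 5
-- W to move --
(0,1): flips 1 -> legal
(0,2): no bracket -> illegal
(0,3): no bracket -> illegal
(1,1): no bracket -> illegal
(1,3): no bracket -> illegal
(2,1): flips 1 -> legal
(3,1): no bracket -> illegal
(3,4): no bracket -> illegal
(4,1): flips 1 -> legal
(4,2): flips 1 -> legal
(4,4): no bracket -> illegal
(5,2): no bracket -> illegal
(5,3): flips 2 -> legal
(5,4): no bracket -> illegal
W mobility = 5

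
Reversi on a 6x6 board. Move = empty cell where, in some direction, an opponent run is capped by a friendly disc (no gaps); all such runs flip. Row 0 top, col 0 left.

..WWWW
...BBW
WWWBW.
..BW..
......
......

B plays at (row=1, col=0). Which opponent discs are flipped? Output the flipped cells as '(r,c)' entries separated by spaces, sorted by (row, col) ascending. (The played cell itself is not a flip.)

Answer: (2,1)

Derivation:
Dir NW: edge -> no flip
Dir N: first cell '.' (not opp) -> no flip
Dir NE: first cell '.' (not opp) -> no flip
Dir W: edge -> no flip
Dir E: first cell '.' (not opp) -> no flip
Dir SW: edge -> no flip
Dir S: opp run (2,0), next='.' -> no flip
Dir SE: opp run (2,1) capped by B -> flip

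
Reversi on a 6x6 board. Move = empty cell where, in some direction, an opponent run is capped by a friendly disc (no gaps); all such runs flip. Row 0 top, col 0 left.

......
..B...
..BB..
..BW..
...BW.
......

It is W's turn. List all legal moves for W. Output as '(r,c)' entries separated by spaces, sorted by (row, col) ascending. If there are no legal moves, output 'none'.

Answer: (1,1) (1,3) (3,1) (4,2) (5,3)

Derivation:
(0,1): no bracket -> illegal
(0,2): no bracket -> illegal
(0,3): no bracket -> illegal
(1,1): flips 1 -> legal
(1,3): flips 1 -> legal
(1,4): no bracket -> illegal
(2,1): no bracket -> illegal
(2,4): no bracket -> illegal
(3,1): flips 1 -> legal
(3,4): no bracket -> illegal
(4,1): no bracket -> illegal
(4,2): flips 1 -> legal
(5,2): no bracket -> illegal
(5,3): flips 1 -> legal
(5,4): no bracket -> illegal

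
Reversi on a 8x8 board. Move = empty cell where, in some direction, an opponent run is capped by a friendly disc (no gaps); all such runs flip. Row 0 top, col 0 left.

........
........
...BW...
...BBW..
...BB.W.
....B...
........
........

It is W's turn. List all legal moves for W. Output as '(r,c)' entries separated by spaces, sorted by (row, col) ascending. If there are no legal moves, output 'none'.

(1,2): no bracket -> illegal
(1,3): no bracket -> illegal
(1,4): no bracket -> illegal
(2,2): flips 1 -> legal
(2,5): no bracket -> illegal
(3,2): flips 2 -> legal
(4,2): flips 1 -> legal
(4,5): no bracket -> illegal
(5,2): no bracket -> illegal
(5,3): flips 1 -> legal
(5,5): no bracket -> illegal
(6,3): no bracket -> illegal
(6,4): flips 3 -> legal
(6,5): no bracket -> illegal

Answer: (2,2) (3,2) (4,2) (5,3) (6,4)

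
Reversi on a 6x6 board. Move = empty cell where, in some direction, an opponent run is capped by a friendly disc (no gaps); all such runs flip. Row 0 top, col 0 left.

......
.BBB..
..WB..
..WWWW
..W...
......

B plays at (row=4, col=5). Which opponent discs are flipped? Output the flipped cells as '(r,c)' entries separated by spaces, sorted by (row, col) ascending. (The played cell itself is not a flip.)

Dir NW: opp run (3,4) capped by B -> flip
Dir N: opp run (3,5), next='.' -> no flip
Dir NE: edge -> no flip
Dir W: first cell '.' (not opp) -> no flip
Dir E: edge -> no flip
Dir SW: first cell '.' (not opp) -> no flip
Dir S: first cell '.' (not opp) -> no flip
Dir SE: edge -> no flip

Answer: (3,4)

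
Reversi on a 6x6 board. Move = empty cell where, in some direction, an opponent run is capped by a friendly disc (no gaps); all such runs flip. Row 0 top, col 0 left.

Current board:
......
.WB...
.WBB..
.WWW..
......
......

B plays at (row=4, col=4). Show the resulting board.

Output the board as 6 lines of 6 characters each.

Answer: ......
.WB...
.WBB..
.WWB..
....B.
......

Derivation:
Place B at (4,4); scan 8 dirs for brackets.
Dir NW: opp run (3,3) capped by B -> flip
Dir N: first cell '.' (not opp) -> no flip
Dir NE: first cell '.' (not opp) -> no flip
Dir W: first cell '.' (not opp) -> no flip
Dir E: first cell '.' (not opp) -> no flip
Dir SW: first cell '.' (not opp) -> no flip
Dir S: first cell '.' (not opp) -> no flip
Dir SE: first cell '.' (not opp) -> no flip
All flips: (3,3)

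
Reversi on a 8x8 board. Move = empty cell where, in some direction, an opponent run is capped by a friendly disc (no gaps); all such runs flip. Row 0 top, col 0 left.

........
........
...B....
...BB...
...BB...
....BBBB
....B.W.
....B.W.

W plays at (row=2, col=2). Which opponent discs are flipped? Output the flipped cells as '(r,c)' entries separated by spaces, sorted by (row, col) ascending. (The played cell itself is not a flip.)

Answer: (3,3) (4,4) (5,5)

Derivation:
Dir NW: first cell '.' (not opp) -> no flip
Dir N: first cell '.' (not opp) -> no flip
Dir NE: first cell '.' (not opp) -> no flip
Dir W: first cell '.' (not opp) -> no flip
Dir E: opp run (2,3), next='.' -> no flip
Dir SW: first cell '.' (not opp) -> no flip
Dir S: first cell '.' (not opp) -> no flip
Dir SE: opp run (3,3) (4,4) (5,5) capped by W -> flip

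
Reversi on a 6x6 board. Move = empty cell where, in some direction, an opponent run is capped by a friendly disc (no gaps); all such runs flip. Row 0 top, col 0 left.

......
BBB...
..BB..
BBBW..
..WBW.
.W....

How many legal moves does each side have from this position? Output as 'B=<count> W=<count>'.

-- B to move --
(2,4): no bracket -> illegal
(3,4): flips 1 -> legal
(3,5): no bracket -> illegal
(4,0): no bracket -> illegal
(4,1): flips 1 -> legal
(4,5): flips 1 -> legal
(5,0): no bracket -> illegal
(5,2): flips 1 -> legal
(5,3): flips 1 -> legal
(5,4): no bracket -> illegal
(5,5): flips 2 -> legal
B mobility = 6
-- W to move --
(0,0): flips 2 -> legal
(0,1): no bracket -> illegal
(0,2): flips 3 -> legal
(0,3): no bracket -> illegal
(1,3): flips 1 -> legal
(1,4): no bracket -> illegal
(2,0): flips 1 -> legal
(2,1): no bracket -> illegal
(2,4): no bracket -> illegal
(3,4): no bracket -> illegal
(4,0): no bracket -> illegal
(4,1): no bracket -> illegal
(5,2): no bracket -> illegal
(5,3): flips 1 -> legal
(5,4): no bracket -> illegal
W mobility = 5

Answer: B=6 W=5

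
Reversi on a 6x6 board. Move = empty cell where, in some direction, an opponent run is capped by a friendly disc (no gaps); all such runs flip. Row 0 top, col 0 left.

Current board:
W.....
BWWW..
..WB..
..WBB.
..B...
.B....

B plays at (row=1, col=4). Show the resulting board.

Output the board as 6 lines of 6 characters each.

Place B at (1,4); scan 8 dirs for brackets.
Dir NW: first cell '.' (not opp) -> no flip
Dir N: first cell '.' (not opp) -> no flip
Dir NE: first cell '.' (not opp) -> no flip
Dir W: opp run (1,3) (1,2) (1,1) capped by B -> flip
Dir E: first cell '.' (not opp) -> no flip
Dir SW: first cell 'B' (not opp) -> no flip
Dir S: first cell '.' (not opp) -> no flip
Dir SE: first cell '.' (not opp) -> no flip
All flips: (1,1) (1,2) (1,3)

Answer: W.....
BBBBB.
..WB..
..WBB.
..B...
.B....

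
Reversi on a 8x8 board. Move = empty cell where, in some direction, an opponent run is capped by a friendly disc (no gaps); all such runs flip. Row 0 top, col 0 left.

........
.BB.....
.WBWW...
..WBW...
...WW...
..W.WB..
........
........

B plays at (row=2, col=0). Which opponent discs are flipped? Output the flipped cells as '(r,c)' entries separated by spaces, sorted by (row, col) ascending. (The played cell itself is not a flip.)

Answer: (2,1)

Derivation:
Dir NW: edge -> no flip
Dir N: first cell '.' (not opp) -> no flip
Dir NE: first cell 'B' (not opp) -> no flip
Dir W: edge -> no flip
Dir E: opp run (2,1) capped by B -> flip
Dir SW: edge -> no flip
Dir S: first cell '.' (not opp) -> no flip
Dir SE: first cell '.' (not opp) -> no flip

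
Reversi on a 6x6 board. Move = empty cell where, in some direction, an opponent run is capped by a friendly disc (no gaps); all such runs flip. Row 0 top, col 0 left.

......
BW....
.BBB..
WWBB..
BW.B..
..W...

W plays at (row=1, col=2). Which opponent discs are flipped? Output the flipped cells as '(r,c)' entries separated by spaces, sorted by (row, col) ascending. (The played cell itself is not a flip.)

Dir NW: first cell '.' (not opp) -> no flip
Dir N: first cell '.' (not opp) -> no flip
Dir NE: first cell '.' (not opp) -> no flip
Dir W: first cell 'W' (not opp) -> no flip
Dir E: first cell '.' (not opp) -> no flip
Dir SW: opp run (2,1) capped by W -> flip
Dir S: opp run (2,2) (3,2), next='.' -> no flip
Dir SE: opp run (2,3), next='.' -> no flip

Answer: (2,1)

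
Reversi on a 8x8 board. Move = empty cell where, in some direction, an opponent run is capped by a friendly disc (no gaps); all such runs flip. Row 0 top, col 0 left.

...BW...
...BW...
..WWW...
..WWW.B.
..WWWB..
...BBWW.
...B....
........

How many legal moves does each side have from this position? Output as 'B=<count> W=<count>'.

-- B to move --
(0,5): flips 1 -> legal
(1,1): no bracket -> illegal
(1,2): flips 2 -> legal
(1,5): flips 1 -> legal
(2,1): flips 2 -> legal
(2,5): flips 1 -> legal
(3,1): flips 2 -> legal
(3,5): flips 2 -> legal
(4,1): flips 3 -> legal
(4,6): no bracket -> illegal
(4,7): no bracket -> illegal
(5,1): no bracket -> illegal
(5,2): no bracket -> illegal
(5,7): flips 2 -> legal
(6,4): no bracket -> illegal
(6,5): flips 1 -> legal
(6,6): no bracket -> illegal
(6,7): flips 1 -> legal
B mobility = 11
-- W to move --
(0,2): flips 2 -> legal
(1,2): flips 1 -> legal
(2,5): no bracket -> illegal
(2,6): no bracket -> illegal
(2,7): no bracket -> illegal
(3,5): flips 1 -> legal
(3,7): no bracket -> illegal
(4,6): flips 1 -> legal
(4,7): no bracket -> illegal
(5,2): flips 2 -> legal
(6,2): flips 1 -> legal
(6,4): flips 2 -> legal
(6,5): flips 1 -> legal
(7,2): no bracket -> illegal
(7,3): flips 2 -> legal
(7,4): no bracket -> illegal
W mobility = 9

Answer: B=11 W=9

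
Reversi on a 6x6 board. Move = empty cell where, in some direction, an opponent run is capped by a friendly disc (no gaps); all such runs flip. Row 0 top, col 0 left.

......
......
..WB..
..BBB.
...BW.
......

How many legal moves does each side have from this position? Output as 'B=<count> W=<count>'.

Answer: B=6 W=2

Derivation:
-- B to move --
(1,1): flips 1 -> legal
(1,2): flips 1 -> legal
(1,3): no bracket -> illegal
(2,1): flips 1 -> legal
(3,1): no bracket -> illegal
(3,5): no bracket -> illegal
(4,5): flips 1 -> legal
(5,3): no bracket -> illegal
(5,4): flips 1 -> legal
(5,5): flips 1 -> legal
B mobility = 6
-- W to move --
(1,2): no bracket -> illegal
(1,3): no bracket -> illegal
(1,4): no bracket -> illegal
(2,1): no bracket -> illegal
(2,4): flips 2 -> legal
(2,5): no bracket -> illegal
(3,1): no bracket -> illegal
(3,5): no bracket -> illegal
(4,1): no bracket -> illegal
(4,2): flips 2 -> legal
(4,5): no bracket -> illegal
(5,2): no bracket -> illegal
(5,3): no bracket -> illegal
(5,4): no bracket -> illegal
W mobility = 2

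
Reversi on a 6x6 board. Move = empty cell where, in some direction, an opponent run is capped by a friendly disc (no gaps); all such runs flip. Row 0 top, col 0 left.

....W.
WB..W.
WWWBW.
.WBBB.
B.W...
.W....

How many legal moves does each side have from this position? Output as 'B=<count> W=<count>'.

Answer: B=8 W=8

Derivation:
-- B to move --
(0,0): no bracket -> illegal
(0,1): no bracket -> illegal
(0,3): no bracket -> illegal
(0,5): flips 1 -> legal
(1,2): flips 1 -> legal
(1,3): flips 2 -> legal
(1,5): flips 1 -> legal
(2,5): flips 1 -> legal
(3,0): flips 1 -> legal
(3,5): no bracket -> illegal
(4,1): flips 2 -> legal
(4,3): no bracket -> illegal
(5,0): no bracket -> illegal
(5,2): flips 1 -> legal
(5,3): no bracket -> illegal
B mobility = 8
-- W to move --
(0,0): flips 1 -> legal
(0,1): flips 1 -> legal
(0,2): flips 1 -> legal
(1,2): flips 1 -> legal
(1,3): no bracket -> illegal
(2,5): no bracket -> illegal
(3,0): no bracket -> illegal
(3,5): flips 3 -> legal
(4,1): flips 2 -> legal
(4,3): flips 1 -> legal
(4,4): flips 2 -> legal
(4,5): no bracket -> illegal
(5,0): no bracket -> illegal
W mobility = 8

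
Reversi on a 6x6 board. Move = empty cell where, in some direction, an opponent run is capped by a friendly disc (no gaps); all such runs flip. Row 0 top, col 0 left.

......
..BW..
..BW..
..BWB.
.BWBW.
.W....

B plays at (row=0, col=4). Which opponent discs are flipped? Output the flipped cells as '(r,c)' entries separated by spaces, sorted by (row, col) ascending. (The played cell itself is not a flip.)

Answer: (1,3)

Derivation:
Dir NW: edge -> no flip
Dir N: edge -> no flip
Dir NE: edge -> no flip
Dir W: first cell '.' (not opp) -> no flip
Dir E: first cell '.' (not opp) -> no flip
Dir SW: opp run (1,3) capped by B -> flip
Dir S: first cell '.' (not opp) -> no flip
Dir SE: first cell '.' (not opp) -> no flip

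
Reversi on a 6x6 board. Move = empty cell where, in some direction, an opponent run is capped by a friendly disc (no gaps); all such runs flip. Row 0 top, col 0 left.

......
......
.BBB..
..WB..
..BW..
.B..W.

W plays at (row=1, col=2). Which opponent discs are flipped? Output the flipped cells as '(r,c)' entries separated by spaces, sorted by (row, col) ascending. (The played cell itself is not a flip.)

Dir NW: first cell '.' (not opp) -> no flip
Dir N: first cell '.' (not opp) -> no flip
Dir NE: first cell '.' (not opp) -> no flip
Dir W: first cell '.' (not opp) -> no flip
Dir E: first cell '.' (not opp) -> no flip
Dir SW: opp run (2,1), next='.' -> no flip
Dir S: opp run (2,2) capped by W -> flip
Dir SE: opp run (2,3), next='.' -> no flip

Answer: (2,2)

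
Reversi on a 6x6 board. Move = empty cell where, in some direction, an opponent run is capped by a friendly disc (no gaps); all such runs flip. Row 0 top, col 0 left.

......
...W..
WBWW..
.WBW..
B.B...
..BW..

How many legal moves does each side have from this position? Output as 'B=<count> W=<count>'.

-- B to move --
(0,2): no bracket -> illegal
(0,3): no bracket -> illegal
(0,4): flips 3 -> legal
(1,0): no bracket -> illegal
(1,1): no bracket -> illegal
(1,2): flips 1 -> legal
(1,4): flips 1 -> legal
(2,4): flips 3 -> legal
(3,0): flips 1 -> legal
(3,4): flips 1 -> legal
(4,1): flips 1 -> legal
(4,3): no bracket -> illegal
(4,4): no bracket -> illegal
(5,4): flips 1 -> legal
B mobility = 8
-- W to move --
(1,0): no bracket -> illegal
(1,1): flips 1 -> legal
(1,2): no bracket -> illegal
(3,0): no bracket -> illegal
(4,1): flips 1 -> legal
(4,3): no bracket -> illegal
(5,0): no bracket -> illegal
(5,1): flips 2 -> legal
W mobility = 3

Answer: B=8 W=3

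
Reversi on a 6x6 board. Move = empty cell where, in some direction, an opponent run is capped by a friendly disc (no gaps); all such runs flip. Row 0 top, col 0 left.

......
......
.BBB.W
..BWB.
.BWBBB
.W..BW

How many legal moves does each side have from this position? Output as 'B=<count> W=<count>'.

Answer: B=1 W=8

Derivation:
-- B to move --
(1,4): no bracket -> illegal
(1,5): no bracket -> illegal
(2,4): no bracket -> illegal
(3,1): no bracket -> illegal
(3,5): no bracket -> illegal
(4,0): no bracket -> illegal
(5,0): no bracket -> illegal
(5,2): flips 1 -> legal
(5,3): no bracket -> illegal
B mobility = 1
-- W to move --
(1,0): no bracket -> illegal
(1,1): flips 1 -> legal
(1,2): flips 2 -> legal
(1,3): flips 1 -> legal
(1,4): no bracket -> illegal
(2,0): no bracket -> illegal
(2,4): no bracket -> illegal
(3,0): no bracket -> illegal
(3,1): flips 2 -> legal
(3,5): flips 2 -> legal
(4,0): flips 1 -> legal
(5,0): no bracket -> illegal
(5,2): flips 2 -> legal
(5,3): flips 2 -> legal
W mobility = 8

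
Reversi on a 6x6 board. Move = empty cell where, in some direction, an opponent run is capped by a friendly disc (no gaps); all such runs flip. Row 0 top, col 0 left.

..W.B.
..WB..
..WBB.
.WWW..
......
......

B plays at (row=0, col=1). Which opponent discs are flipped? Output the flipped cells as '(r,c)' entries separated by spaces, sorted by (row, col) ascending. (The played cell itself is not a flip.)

Answer: (1,2)

Derivation:
Dir NW: edge -> no flip
Dir N: edge -> no flip
Dir NE: edge -> no flip
Dir W: first cell '.' (not opp) -> no flip
Dir E: opp run (0,2), next='.' -> no flip
Dir SW: first cell '.' (not opp) -> no flip
Dir S: first cell '.' (not opp) -> no flip
Dir SE: opp run (1,2) capped by B -> flip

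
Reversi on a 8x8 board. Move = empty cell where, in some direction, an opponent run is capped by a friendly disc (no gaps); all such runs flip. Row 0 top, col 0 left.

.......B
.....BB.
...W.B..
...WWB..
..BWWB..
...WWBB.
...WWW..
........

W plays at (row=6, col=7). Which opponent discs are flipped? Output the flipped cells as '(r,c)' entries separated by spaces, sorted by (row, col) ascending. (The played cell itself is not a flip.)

Answer: (4,5) (5,6)

Derivation:
Dir NW: opp run (5,6) (4,5) capped by W -> flip
Dir N: first cell '.' (not opp) -> no flip
Dir NE: edge -> no flip
Dir W: first cell '.' (not opp) -> no flip
Dir E: edge -> no flip
Dir SW: first cell '.' (not opp) -> no flip
Dir S: first cell '.' (not opp) -> no flip
Dir SE: edge -> no flip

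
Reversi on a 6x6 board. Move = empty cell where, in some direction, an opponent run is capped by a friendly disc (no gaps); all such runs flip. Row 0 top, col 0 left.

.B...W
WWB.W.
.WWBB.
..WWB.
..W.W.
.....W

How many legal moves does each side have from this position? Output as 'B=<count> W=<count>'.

Answer: B=9 W=6

Derivation:
-- B to move --
(0,0): no bracket -> illegal
(0,2): no bracket -> illegal
(0,3): no bracket -> illegal
(0,4): flips 1 -> legal
(1,3): no bracket -> illegal
(1,5): no bracket -> illegal
(2,0): flips 2 -> legal
(2,5): no bracket -> illegal
(3,0): flips 1 -> legal
(3,1): flips 4 -> legal
(3,5): no bracket -> illegal
(4,1): flips 1 -> legal
(4,3): flips 1 -> legal
(4,5): no bracket -> illegal
(5,1): flips 2 -> legal
(5,2): flips 3 -> legal
(5,3): no bracket -> illegal
(5,4): flips 1 -> legal
B mobility = 9
-- W to move --
(0,0): no bracket -> illegal
(0,2): flips 1 -> legal
(0,3): flips 1 -> legal
(1,3): flips 2 -> legal
(1,5): flips 1 -> legal
(2,5): flips 2 -> legal
(3,5): flips 1 -> legal
(4,3): no bracket -> illegal
(4,5): no bracket -> illegal
W mobility = 6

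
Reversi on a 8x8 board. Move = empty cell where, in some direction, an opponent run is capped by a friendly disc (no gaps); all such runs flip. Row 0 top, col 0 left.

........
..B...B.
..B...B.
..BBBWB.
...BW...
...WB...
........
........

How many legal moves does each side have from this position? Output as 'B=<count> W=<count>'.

-- B to move --
(2,4): no bracket -> illegal
(2,5): no bracket -> illegal
(4,2): no bracket -> illegal
(4,5): flips 1 -> legal
(4,6): no bracket -> illegal
(5,2): flips 1 -> legal
(5,5): flips 1 -> legal
(6,2): flips 3 -> legal
(6,3): flips 1 -> legal
(6,4): no bracket -> illegal
B mobility = 5
-- W to move --
(0,1): no bracket -> illegal
(0,2): no bracket -> illegal
(0,3): no bracket -> illegal
(0,5): no bracket -> illegal
(0,6): no bracket -> illegal
(0,7): no bracket -> illegal
(1,1): flips 2 -> legal
(1,3): no bracket -> illegal
(1,5): no bracket -> illegal
(1,7): flips 1 -> legal
(2,1): no bracket -> illegal
(2,3): flips 2 -> legal
(2,4): flips 1 -> legal
(2,5): no bracket -> illegal
(2,7): no bracket -> illegal
(3,1): flips 3 -> legal
(3,7): flips 1 -> legal
(4,1): no bracket -> illegal
(4,2): flips 1 -> legal
(4,5): no bracket -> illegal
(4,6): no bracket -> illegal
(4,7): no bracket -> illegal
(5,2): no bracket -> illegal
(5,5): flips 1 -> legal
(6,3): no bracket -> illegal
(6,4): flips 1 -> legal
(6,5): no bracket -> illegal
W mobility = 9

Answer: B=5 W=9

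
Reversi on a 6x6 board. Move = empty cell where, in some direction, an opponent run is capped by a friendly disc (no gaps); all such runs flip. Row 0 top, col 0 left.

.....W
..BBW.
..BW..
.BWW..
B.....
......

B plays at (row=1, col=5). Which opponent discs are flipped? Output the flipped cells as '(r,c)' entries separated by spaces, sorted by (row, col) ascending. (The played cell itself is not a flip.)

Answer: (1,4)

Derivation:
Dir NW: first cell '.' (not opp) -> no flip
Dir N: opp run (0,5), next=edge -> no flip
Dir NE: edge -> no flip
Dir W: opp run (1,4) capped by B -> flip
Dir E: edge -> no flip
Dir SW: first cell '.' (not opp) -> no flip
Dir S: first cell '.' (not opp) -> no flip
Dir SE: edge -> no flip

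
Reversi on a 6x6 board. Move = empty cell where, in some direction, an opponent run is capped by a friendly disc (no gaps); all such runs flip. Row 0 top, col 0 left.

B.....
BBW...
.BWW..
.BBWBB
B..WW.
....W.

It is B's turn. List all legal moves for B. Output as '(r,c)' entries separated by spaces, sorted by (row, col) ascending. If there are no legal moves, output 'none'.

Answer: (0,1) (0,2) (0,3) (1,3) (1,4) (2,4) (5,2) (5,3) (5,5)

Derivation:
(0,1): flips 2 -> legal
(0,2): flips 2 -> legal
(0,3): flips 1 -> legal
(1,3): flips 2 -> legal
(1,4): flips 1 -> legal
(2,4): flips 2 -> legal
(4,2): no bracket -> illegal
(4,5): no bracket -> illegal
(5,2): flips 1 -> legal
(5,3): flips 1 -> legal
(5,5): flips 3 -> legal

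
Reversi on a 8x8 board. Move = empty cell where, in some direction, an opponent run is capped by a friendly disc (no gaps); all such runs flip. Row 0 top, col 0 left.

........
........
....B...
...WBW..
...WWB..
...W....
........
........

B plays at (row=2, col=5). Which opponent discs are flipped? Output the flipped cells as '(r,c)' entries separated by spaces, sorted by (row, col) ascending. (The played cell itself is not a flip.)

Dir NW: first cell '.' (not opp) -> no flip
Dir N: first cell '.' (not opp) -> no flip
Dir NE: first cell '.' (not opp) -> no flip
Dir W: first cell 'B' (not opp) -> no flip
Dir E: first cell '.' (not opp) -> no flip
Dir SW: first cell 'B' (not opp) -> no flip
Dir S: opp run (3,5) capped by B -> flip
Dir SE: first cell '.' (not opp) -> no flip

Answer: (3,5)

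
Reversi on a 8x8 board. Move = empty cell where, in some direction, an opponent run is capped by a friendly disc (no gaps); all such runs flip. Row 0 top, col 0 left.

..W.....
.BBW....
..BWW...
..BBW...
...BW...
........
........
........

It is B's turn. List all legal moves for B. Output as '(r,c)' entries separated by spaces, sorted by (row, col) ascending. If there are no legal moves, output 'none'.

(0,1): no bracket -> illegal
(0,3): flips 2 -> legal
(0,4): flips 1 -> legal
(1,4): flips 2 -> legal
(1,5): flips 1 -> legal
(2,5): flips 3 -> legal
(3,5): flips 1 -> legal
(4,5): flips 3 -> legal
(5,3): no bracket -> illegal
(5,4): no bracket -> illegal
(5,5): flips 1 -> legal

Answer: (0,3) (0,4) (1,4) (1,5) (2,5) (3,5) (4,5) (5,5)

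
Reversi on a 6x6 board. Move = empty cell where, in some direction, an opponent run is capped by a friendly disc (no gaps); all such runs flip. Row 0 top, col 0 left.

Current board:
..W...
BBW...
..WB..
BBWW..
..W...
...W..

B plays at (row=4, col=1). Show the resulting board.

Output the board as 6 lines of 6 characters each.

Place B at (4,1); scan 8 dirs for brackets.
Dir NW: first cell 'B' (not opp) -> no flip
Dir N: first cell 'B' (not opp) -> no flip
Dir NE: opp run (3,2) capped by B -> flip
Dir W: first cell '.' (not opp) -> no flip
Dir E: opp run (4,2), next='.' -> no flip
Dir SW: first cell '.' (not opp) -> no flip
Dir S: first cell '.' (not opp) -> no flip
Dir SE: first cell '.' (not opp) -> no flip
All flips: (3,2)

Answer: ..W...
BBW...
..WB..
BBBW..
.BW...
...W..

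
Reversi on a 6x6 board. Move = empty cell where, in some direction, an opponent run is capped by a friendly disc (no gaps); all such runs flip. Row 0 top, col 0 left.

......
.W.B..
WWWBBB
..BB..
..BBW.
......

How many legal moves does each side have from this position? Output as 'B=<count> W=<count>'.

-- B to move --
(0,0): flips 2 -> legal
(0,1): no bracket -> illegal
(0,2): no bracket -> illegal
(1,0): flips 1 -> legal
(1,2): flips 1 -> legal
(3,0): no bracket -> illegal
(3,1): flips 1 -> legal
(3,4): no bracket -> illegal
(3,5): no bracket -> illegal
(4,5): flips 1 -> legal
(5,3): no bracket -> illegal
(5,4): no bracket -> illegal
(5,5): flips 1 -> legal
B mobility = 6
-- W to move --
(0,2): no bracket -> illegal
(0,3): no bracket -> illegal
(0,4): flips 1 -> legal
(1,2): no bracket -> illegal
(1,4): no bracket -> illegal
(1,5): no bracket -> illegal
(3,1): no bracket -> illegal
(3,4): no bracket -> illegal
(3,5): no bracket -> illegal
(4,1): flips 2 -> legal
(5,1): no bracket -> illegal
(5,2): flips 2 -> legal
(5,3): no bracket -> illegal
(5,4): flips 2 -> legal
W mobility = 4

Answer: B=6 W=4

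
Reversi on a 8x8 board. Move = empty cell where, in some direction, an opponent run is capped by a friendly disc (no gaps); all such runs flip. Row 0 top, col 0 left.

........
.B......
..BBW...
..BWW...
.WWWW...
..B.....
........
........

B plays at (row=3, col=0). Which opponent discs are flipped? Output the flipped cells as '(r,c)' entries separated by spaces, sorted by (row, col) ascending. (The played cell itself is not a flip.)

Answer: (4,1)

Derivation:
Dir NW: edge -> no flip
Dir N: first cell '.' (not opp) -> no flip
Dir NE: first cell '.' (not opp) -> no flip
Dir W: edge -> no flip
Dir E: first cell '.' (not opp) -> no flip
Dir SW: edge -> no flip
Dir S: first cell '.' (not opp) -> no flip
Dir SE: opp run (4,1) capped by B -> flip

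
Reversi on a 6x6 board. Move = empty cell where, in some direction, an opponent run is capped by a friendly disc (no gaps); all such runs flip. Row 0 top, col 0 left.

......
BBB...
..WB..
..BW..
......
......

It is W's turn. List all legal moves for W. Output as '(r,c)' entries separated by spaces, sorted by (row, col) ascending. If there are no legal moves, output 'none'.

(0,0): flips 1 -> legal
(0,1): no bracket -> illegal
(0,2): flips 1 -> legal
(0,3): no bracket -> illegal
(1,3): flips 1 -> legal
(1,4): no bracket -> illegal
(2,0): no bracket -> illegal
(2,1): no bracket -> illegal
(2,4): flips 1 -> legal
(3,1): flips 1 -> legal
(3,4): no bracket -> illegal
(4,1): no bracket -> illegal
(4,2): flips 1 -> legal
(4,3): no bracket -> illegal

Answer: (0,0) (0,2) (1,3) (2,4) (3,1) (4,2)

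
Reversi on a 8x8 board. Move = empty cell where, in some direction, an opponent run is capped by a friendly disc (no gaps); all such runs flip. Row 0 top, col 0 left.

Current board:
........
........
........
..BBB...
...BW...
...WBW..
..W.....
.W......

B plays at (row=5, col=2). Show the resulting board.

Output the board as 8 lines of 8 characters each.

Answer: ........
........
........
..BBB...
...BW...
..BBBW..
..W.....
.W......

Derivation:
Place B at (5,2); scan 8 dirs for brackets.
Dir NW: first cell '.' (not opp) -> no flip
Dir N: first cell '.' (not opp) -> no flip
Dir NE: first cell 'B' (not opp) -> no flip
Dir W: first cell '.' (not opp) -> no flip
Dir E: opp run (5,3) capped by B -> flip
Dir SW: first cell '.' (not opp) -> no flip
Dir S: opp run (6,2), next='.' -> no flip
Dir SE: first cell '.' (not opp) -> no flip
All flips: (5,3)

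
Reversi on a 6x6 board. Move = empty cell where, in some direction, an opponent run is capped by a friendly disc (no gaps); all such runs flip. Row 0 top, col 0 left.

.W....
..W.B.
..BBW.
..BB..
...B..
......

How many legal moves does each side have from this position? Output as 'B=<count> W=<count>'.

Answer: B=4 W=4

Derivation:
-- B to move --
(0,0): no bracket -> illegal
(0,2): flips 1 -> legal
(0,3): no bracket -> illegal
(1,0): no bracket -> illegal
(1,1): no bracket -> illegal
(1,3): no bracket -> illegal
(1,5): flips 1 -> legal
(2,1): no bracket -> illegal
(2,5): flips 1 -> legal
(3,4): flips 1 -> legal
(3,5): no bracket -> illegal
B mobility = 4
-- W to move --
(0,3): no bracket -> illegal
(0,4): flips 1 -> legal
(0,5): no bracket -> illegal
(1,1): no bracket -> illegal
(1,3): no bracket -> illegal
(1,5): no bracket -> illegal
(2,1): flips 2 -> legal
(2,5): no bracket -> illegal
(3,1): no bracket -> illegal
(3,4): flips 1 -> legal
(4,1): no bracket -> illegal
(4,2): flips 3 -> legal
(4,4): no bracket -> illegal
(5,2): no bracket -> illegal
(5,3): no bracket -> illegal
(5,4): no bracket -> illegal
W mobility = 4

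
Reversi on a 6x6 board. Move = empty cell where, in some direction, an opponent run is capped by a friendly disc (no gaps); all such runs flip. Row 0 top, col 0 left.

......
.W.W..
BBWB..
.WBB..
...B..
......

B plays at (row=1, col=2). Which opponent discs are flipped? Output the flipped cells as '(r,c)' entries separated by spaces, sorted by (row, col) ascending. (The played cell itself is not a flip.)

Answer: (2,2)

Derivation:
Dir NW: first cell '.' (not opp) -> no flip
Dir N: first cell '.' (not opp) -> no flip
Dir NE: first cell '.' (not opp) -> no flip
Dir W: opp run (1,1), next='.' -> no flip
Dir E: opp run (1,3), next='.' -> no flip
Dir SW: first cell 'B' (not opp) -> no flip
Dir S: opp run (2,2) capped by B -> flip
Dir SE: first cell 'B' (not opp) -> no flip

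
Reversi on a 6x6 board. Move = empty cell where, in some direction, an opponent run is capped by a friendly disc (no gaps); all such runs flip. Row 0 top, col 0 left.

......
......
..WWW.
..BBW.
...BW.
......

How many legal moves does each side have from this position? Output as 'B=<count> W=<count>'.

Answer: B=9 W=5

Derivation:
-- B to move --
(1,1): flips 1 -> legal
(1,2): flips 1 -> legal
(1,3): flips 1 -> legal
(1,4): flips 1 -> legal
(1,5): flips 1 -> legal
(2,1): no bracket -> illegal
(2,5): flips 1 -> legal
(3,1): no bracket -> illegal
(3,5): flips 1 -> legal
(4,5): flips 1 -> legal
(5,3): no bracket -> illegal
(5,4): no bracket -> illegal
(5,5): flips 1 -> legal
B mobility = 9
-- W to move --
(2,1): no bracket -> illegal
(3,1): flips 2 -> legal
(4,1): flips 1 -> legal
(4,2): flips 3 -> legal
(5,2): flips 1 -> legal
(5,3): flips 2 -> legal
(5,4): no bracket -> illegal
W mobility = 5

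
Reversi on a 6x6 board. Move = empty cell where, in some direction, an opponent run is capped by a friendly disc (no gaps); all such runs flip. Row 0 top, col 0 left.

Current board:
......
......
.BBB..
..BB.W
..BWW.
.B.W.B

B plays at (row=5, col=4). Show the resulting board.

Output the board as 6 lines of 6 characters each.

Place B at (5,4); scan 8 dirs for brackets.
Dir NW: opp run (4,3) capped by B -> flip
Dir N: opp run (4,4), next='.' -> no flip
Dir NE: first cell '.' (not opp) -> no flip
Dir W: opp run (5,3), next='.' -> no flip
Dir E: first cell 'B' (not opp) -> no flip
Dir SW: edge -> no flip
Dir S: edge -> no flip
Dir SE: edge -> no flip
All flips: (4,3)

Answer: ......
......
.BBB..
..BB.W
..BBW.
.B.WBB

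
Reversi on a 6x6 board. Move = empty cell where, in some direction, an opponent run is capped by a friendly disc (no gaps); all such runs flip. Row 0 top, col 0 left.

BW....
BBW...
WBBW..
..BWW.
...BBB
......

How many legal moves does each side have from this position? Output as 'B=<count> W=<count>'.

Answer: B=8 W=9

Derivation:
-- B to move --
(0,2): flips 2 -> legal
(0,3): flips 1 -> legal
(1,3): flips 3 -> legal
(1,4): flips 1 -> legal
(2,4): flips 2 -> legal
(2,5): flips 1 -> legal
(3,0): flips 1 -> legal
(3,1): no bracket -> illegal
(3,5): flips 2 -> legal
(4,2): no bracket -> illegal
B mobility = 8
-- W to move --
(0,2): flips 1 -> legal
(1,3): no bracket -> illegal
(3,0): flips 1 -> legal
(3,1): flips 3 -> legal
(3,5): no bracket -> illegal
(4,1): flips 1 -> legal
(4,2): flips 2 -> legal
(5,2): flips 1 -> legal
(5,3): flips 1 -> legal
(5,4): flips 1 -> legal
(5,5): flips 1 -> legal
W mobility = 9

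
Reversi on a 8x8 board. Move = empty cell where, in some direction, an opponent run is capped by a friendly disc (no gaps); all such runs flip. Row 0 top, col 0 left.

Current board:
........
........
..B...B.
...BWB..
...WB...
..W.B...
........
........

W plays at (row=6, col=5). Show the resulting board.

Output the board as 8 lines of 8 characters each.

Answer: ........
........
..B...B.
...BWB..
...WB...
..W.W...
.....W..
........

Derivation:
Place W at (6,5); scan 8 dirs for brackets.
Dir NW: opp run (5,4) capped by W -> flip
Dir N: first cell '.' (not opp) -> no flip
Dir NE: first cell '.' (not opp) -> no flip
Dir W: first cell '.' (not opp) -> no flip
Dir E: first cell '.' (not opp) -> no flip
Dir SW: first cell '.' (not opp) -> no flip
Dir S: first cell '.' (not opp) -> no flip
Dir SE: first cell '.' (not opp) -> no flip
All flips: (5,4)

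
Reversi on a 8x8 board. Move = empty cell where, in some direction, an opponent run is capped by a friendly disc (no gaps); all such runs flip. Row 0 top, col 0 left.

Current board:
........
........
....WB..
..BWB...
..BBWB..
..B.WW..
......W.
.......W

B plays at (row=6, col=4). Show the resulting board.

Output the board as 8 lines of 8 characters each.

Answer: ........
........
....WB..
..BWB...
..BBBB..
..B.BW..
....B.W.
.......W

Derivation:
Place B at (6,4); scan 8 dirs for brackets.
Dir NW: first cell '.' (not opp) -> no flip
Dir N: opp run (5,4) (4,4) capped by B -> flip
Dir NE: opp run (5,5), next='.' -> no flip
Dir W: first cell '.' (not opp) -> no flip
Dir E: first cell '.' (not opp) -> no flip
Dir SW: first cell '.' (not opp) -> no flip
Dir S: first cell '.' (not opp) -> no flip
Dir SE: first cell '.' (not opp) -> no flip
All flips: (4,4) (5,4)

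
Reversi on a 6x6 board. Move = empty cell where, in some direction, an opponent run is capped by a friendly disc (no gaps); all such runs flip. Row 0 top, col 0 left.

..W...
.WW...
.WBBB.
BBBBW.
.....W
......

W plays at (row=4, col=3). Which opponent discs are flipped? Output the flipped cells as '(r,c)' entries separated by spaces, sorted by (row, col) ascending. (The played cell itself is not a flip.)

Answer: (3,2)

Derivation:
Dir NW: opp run (3,2) capped by W -> flip
Dir N: opp run (3,3) (2,3), next='.' -> no flip
Dir NE: first cell 'W' (not opp) -> no flip
Dir W: first cell '.' (not opp) -> no flip
Dir E: first cell '.' (not opp) -> no flip
Dir SW: first cell '.' (not opp) -> no flip
Dir S: first cell '.' (not opp) -> no flip
Dir SE: first cell '.' (not opp) -> no flip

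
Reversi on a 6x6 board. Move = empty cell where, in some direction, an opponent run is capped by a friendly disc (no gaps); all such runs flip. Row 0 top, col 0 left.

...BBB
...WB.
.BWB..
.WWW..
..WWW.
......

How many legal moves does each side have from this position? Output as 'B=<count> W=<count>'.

-- B to move --
(0,2): no bracket -> illegal
(1,1): no bracket -> illegal
(1,2): flips 1 -> legal
(2,0): no bracket -> illegal
(2,4): no bracket -> illegal
(3,0): no bracket -> illegal
(3,4): no bracket -> illegal
(3,5): no bracket -> illegal
(4,0): flips 3 -> legal
(4,1): flips 2 -> legal
(4,5): no bracket -> illegal
(5,1): no bracket -> illegal
(5,2): no bracket -> illegal
(5,3): flips 2 -> legal
(5,4): flips 2 -> legal
(5,5): no bracket -> illegal
B mobility = 5
-- W to move --
(0,2): no bracket -> illegal
(1,0): flips 1 -> legal
(1,1): flips 1 -> legal
(1,2): no bracket -> illegal
(1,5): flips 1 -> legal
(2,0): flips 1 -> legal
(2,4): flips 1 -> legal
(2,5): no bracket -> illegal
(3,0): no bracket -> illegal
(3,4): no bracket -> illegal
W mobility = 5

Answer: B=5 W=5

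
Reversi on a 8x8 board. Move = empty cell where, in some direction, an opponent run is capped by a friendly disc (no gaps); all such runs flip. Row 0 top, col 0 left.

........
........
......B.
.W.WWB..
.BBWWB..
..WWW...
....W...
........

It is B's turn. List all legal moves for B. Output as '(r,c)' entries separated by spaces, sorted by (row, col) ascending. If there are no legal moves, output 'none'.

Answer: (2,0) (2,1) (2,3) (2,4) (3,2) (6,2) (6,3) (7,5)

Derivation:
(2,0): flips 1 -> legal
(2,1): flips 1 -> legal
(2,2): no bracket -> illegal
(2,3): flips 1 -> legal
(2,4): flips 1 -> legal
(2,5): no bracket -> illegal
(3,0): no bracket -> illegal
(3,2): flips 2 -> legal
(4,0): no bracket -> illegal
(5,1): no bracket -> illegal
(5,5): no bracket -> illegal
(6,1): no bracket -> illegal
(6,2): flips 3 -> legal
(6,3): flips 2 -> legal
(6,5): no bracket -> illegal
(7,3): no bracket -> illegal
(7,4): no bracket -> illegal
(7,5): flips 2 -> legal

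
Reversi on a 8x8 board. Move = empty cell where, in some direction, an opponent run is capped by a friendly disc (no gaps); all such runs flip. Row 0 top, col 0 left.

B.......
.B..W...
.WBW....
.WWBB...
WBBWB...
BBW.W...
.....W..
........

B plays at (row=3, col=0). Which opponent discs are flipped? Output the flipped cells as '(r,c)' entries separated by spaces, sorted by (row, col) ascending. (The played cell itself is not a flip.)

Answer: (3,1) (3,2) (4,0)

Derivation:
Dir NW: edge -> no flip
Dir N: first cell '.' (not opp) -> no flip
Dir NE: opp run (2,1), next='.' -> no flip
Dir W: edge -> no flip
Dir E: opp run (3,1) (3,2) capped by B -> flip
Dir SW: edge -> no flip
Dir S: opp run (4,0) capped by B -> flip
Dir SE: first cell 'B' (not opp) -> no flip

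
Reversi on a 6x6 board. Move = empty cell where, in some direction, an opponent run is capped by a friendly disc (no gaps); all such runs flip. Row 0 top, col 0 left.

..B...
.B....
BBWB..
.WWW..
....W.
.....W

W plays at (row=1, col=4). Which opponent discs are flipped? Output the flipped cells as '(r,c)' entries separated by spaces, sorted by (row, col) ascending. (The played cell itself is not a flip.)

Dir NW: first cell '.' (not opp) -> no flip
Dir N: first cell '.' (not opp) -> no flip
Dir NE: first cell '.' (not opp) -> no flip
Dir W: first cell '.' (not opp) -> no flip
Dir E: first cell '.' (not opp) -> no flip
Dir SW: opp run (2,3) capped by W -> flip
Dir S: first cell '.' (not opp) -> no flip
Dir SE: first cell '.' (not opp) -> no flip

Answer: (2,3)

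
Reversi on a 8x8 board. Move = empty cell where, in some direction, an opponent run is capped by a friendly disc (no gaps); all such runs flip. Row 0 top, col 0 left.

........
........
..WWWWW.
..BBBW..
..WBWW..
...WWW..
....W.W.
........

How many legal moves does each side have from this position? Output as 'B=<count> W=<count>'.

Answer: B=16 W=4

Derivation:
-- B to move --
(1,1): flips 1 -> legal
(1,2): flips 2 -> legal
(1,3): flips 1 -> legal
(1,4): flips 2 -> legal
(1,5): flips 1 -> legal
(1,6): flips 1 -> legal
(1,7): no bracket -> illegal
(2,1): no bracket -> illegal
(2,7): no bracket -> illegal
(3,1): no bracket -> illegal
(3,6): flips 1 -> legal
(3,7): no bracket -> illegal
(4,1): flips 1 -> legal
(4,6): flips 2 -> legal
(5,1): flips 1 -> legal
(5,2): flips 1 -> legal
(5,6): flips 1 -> legal
(5,7): no bracket -> illegal
(6,2): no bracket -> illegal
(6,3): flips 1 -> legal
(6,5): flips 1 -> legal
(6,7): no bracket -> illegal
(7,3): no bracket -> illegal
(7,4): flips 3 -> legal
(7,5): no bracket -> illegal
(7,6): no bracket -> illegal
(7,7): flips 3 -> legal
B mobility = 16
-- W to move --
(2,1): flips 2 -> legal
(3,1): flips 3 -> legal
(4,1): flips 1 -> legal
(5,2): flips 2 -> legal
W mobility = 4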